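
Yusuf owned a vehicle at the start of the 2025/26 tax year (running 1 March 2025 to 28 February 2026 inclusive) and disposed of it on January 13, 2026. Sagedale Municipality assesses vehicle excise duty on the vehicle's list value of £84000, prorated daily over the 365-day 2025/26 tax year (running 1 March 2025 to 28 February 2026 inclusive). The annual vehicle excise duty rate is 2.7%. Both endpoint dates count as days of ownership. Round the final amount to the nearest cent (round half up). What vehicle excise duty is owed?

£1982.17

Days held (March 1, 2025 – January 13, 2026): 319 out of 365
Tax = £84000 × 2.7% × 319/365 = £1982.1699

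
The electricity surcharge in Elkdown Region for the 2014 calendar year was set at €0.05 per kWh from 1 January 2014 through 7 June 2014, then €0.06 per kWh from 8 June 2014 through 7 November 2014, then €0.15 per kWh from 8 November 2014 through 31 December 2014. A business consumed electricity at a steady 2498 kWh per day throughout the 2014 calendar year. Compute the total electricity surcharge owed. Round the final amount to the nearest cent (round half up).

€62,899.64

1 January – 7 June 2014: 158 days × 2498 kWh/day = 394,684 kWh at €0.05/kWh → €19,734.20
8 June – 7 November 2014: 153 days × 2498 kWh/day = 382,194 kWh at €0.06/kWh → €22,931.64
8 November – 31 December 2014: 54 days × 2498 kWh/day = 134,892 kWh at €0.15/kWh → €20,233.80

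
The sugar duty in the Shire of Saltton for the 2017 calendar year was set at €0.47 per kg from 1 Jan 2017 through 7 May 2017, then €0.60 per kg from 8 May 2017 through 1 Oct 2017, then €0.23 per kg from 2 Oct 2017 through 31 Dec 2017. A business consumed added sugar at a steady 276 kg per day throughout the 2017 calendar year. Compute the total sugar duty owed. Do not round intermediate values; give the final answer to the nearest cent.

1 Jan – 7 May 2017: 127 days × 276 kg/day = 35,052 kg at €0.47/kg → €16,474.44
8 May – 1 Oct 2017: 147 days × 276 kg/day = 40,572 kg at €0.60/kg → €24,343.20
2 Oct – 31 Dec 2017: 91 days × 276 kg/day = 25,116 kg at €0.23/kg → €5,776.68

€46,594.32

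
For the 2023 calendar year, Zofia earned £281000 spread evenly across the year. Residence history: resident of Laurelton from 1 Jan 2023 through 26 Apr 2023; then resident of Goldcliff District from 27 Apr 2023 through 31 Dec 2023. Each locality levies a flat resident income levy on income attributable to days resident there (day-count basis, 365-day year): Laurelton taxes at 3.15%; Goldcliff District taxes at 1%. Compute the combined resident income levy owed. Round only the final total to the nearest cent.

Laurelton, 1 Jan – 26 Apr 2023: 116 days → £281000 × 3.15% × 116/365 = £2813.0795
Goldcliff District, 27 Apr – 31 Dec 2023: 249 days → £281000 × 1% × 249/365 = £1916.9589
Total = £4730.0384

£4730.04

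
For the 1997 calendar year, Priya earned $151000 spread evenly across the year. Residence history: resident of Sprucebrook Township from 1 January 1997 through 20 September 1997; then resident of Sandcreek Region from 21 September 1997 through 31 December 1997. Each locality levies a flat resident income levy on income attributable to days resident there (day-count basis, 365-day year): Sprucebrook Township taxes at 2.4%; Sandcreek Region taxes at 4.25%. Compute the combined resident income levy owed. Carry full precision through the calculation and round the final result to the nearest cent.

Sprucebrook Township, 1 January – 20 September 1997: 263 days → $151000 × 2.4% × 263/365 = $2611.2658
Sandcreek Region, 21 September – 31 December 1997: 102 days → $151000 × 4.25% × 102/365 = $1793.3836
Total = $4404.6493

$4404.65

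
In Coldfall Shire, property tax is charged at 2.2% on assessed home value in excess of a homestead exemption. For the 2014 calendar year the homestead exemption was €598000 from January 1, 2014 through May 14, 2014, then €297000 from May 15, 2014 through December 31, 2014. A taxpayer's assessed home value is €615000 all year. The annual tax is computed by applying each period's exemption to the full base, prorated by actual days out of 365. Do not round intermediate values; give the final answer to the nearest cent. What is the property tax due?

January 1 – May 14, 2014: 134 days, exemption €598000 → (€615000 − €598000) × 2.2% × 134/365 = €137.3041
May 15 – December 31, 2014: 231 days, exemption €297000 → (€615000 − €297000) × 2.2% × 231/365 = €4427.6055
Total = €4564.9096

€4564.91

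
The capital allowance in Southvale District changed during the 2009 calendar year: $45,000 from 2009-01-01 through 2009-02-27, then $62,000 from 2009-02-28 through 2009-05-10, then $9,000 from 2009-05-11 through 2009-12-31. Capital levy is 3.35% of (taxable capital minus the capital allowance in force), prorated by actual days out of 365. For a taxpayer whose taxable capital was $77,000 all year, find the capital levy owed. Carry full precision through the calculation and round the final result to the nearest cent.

$1,736.13

2009-01-01 to 2009-02-27: 58 days, exemption $45,000 → ($77,000 − $45,000) × 3.35% × 58/365 = $170.3452
2009-02-28 to 2009-05-10: 72 days, exemption $62,000 → ($77,000 − $62,000) × 3.35% × 72/365 = $99.1233
2009-05-11 to 2009-12-31: 235 days, exemption $9,000 → ($77,000 − $9,000) × 3.35% × 235/365 = $1,466.6575
Total = $1,736.1260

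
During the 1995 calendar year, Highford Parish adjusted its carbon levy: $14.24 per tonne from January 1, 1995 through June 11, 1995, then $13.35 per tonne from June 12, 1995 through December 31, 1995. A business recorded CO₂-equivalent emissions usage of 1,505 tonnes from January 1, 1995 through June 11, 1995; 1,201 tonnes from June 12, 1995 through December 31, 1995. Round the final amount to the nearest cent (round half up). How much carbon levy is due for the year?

January 1 – June 11, 1995: 1,505 tonnes at $14.24/tonne → $21,431.20
June 12 – December 31, 1995: 1,201 tonnes at $13.35/tonne → $16,033.35

$37,464.55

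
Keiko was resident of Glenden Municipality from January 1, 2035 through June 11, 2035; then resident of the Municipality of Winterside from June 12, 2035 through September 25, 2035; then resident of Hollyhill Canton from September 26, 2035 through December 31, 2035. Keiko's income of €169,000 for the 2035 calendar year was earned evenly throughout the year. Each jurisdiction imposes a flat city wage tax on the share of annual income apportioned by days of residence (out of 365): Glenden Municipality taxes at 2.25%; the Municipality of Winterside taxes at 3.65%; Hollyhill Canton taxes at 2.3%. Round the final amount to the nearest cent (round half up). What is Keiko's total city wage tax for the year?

Glenden Municipality, January 1 – June 11, 2035: 162 days → €169,000 × 2.25% × 162/365 = €1,687.6849
The Municipality of Winterside, June 12 – September 25, 2035: 106 days → €169,000 × 3.65% × 106/365 = €1,791.4000
Hollyhill Canton, September 26 – December 31, 2035: 97 days → €169,000 × 2.3% × 97/365 = €1,032.9836
Total = €4,512.0685

€4,512.07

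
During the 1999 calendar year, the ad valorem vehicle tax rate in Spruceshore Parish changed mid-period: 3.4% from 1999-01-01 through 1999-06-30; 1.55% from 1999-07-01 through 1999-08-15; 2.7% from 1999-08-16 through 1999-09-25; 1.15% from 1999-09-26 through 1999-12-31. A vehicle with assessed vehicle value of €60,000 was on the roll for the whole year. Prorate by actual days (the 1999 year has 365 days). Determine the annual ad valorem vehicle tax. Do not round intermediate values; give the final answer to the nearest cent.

€1,494.16

1999-01-01 to 1999-06-30: 181 days at 3.4% → €60,000 × 3.4% × 181/365 = €1,011.6164
1999-07-01 to 1999-08-15: 46 days at 1.55% → €60,000 × 1.55% × 46/365 = €117.2055
1999-08-16 to 1999-09-25: 41 days at 2.7% → €60,000 × 2.7% × 41/365 = €181.9726
1999-09-26 to 1999-12-31: 97 days at 1.15% → €60,000 × 1.15% × 97/365 = €183.3699
Total = €1,494.1644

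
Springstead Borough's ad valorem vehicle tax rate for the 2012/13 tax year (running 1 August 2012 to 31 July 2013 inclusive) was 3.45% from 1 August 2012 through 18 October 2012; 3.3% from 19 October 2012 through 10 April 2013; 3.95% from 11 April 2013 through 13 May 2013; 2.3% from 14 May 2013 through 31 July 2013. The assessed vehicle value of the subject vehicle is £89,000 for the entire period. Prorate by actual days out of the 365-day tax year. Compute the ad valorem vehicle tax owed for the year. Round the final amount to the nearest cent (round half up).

£2,825.57

1 August – 18 October 2012: 79 days at 3.45% → £89,000 × 3.45% × 79/365 = £664.5740
19 October 2012 – 10 April 2013: 174 days at 3.3% → £89,000 × 3.3% × 174/365 = £1,400.1041
11 April – 13 May 2013: 33 days at 3.95% → £89,000 × 3.95% × 33/365 = £317.8397
14 May – 31 July 2013: 79 days at 2.3% → £89,000 × 2.3% × 79/365 = £443.0493
Total = £2,825.5671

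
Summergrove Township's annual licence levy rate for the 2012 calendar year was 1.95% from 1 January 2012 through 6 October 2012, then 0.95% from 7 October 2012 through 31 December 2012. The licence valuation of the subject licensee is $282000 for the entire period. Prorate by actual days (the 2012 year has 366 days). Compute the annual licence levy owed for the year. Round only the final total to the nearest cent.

$4836.38

1 January – 6 October 2012: 280 days at 1.95% → $282000 × 1.95% × 280/366 = $4206.8852
7 October – 31 December 2012: 86 days at 0.95% → $282000 × 0.95% × 86/366 = $629.4918
Total = $4836.3770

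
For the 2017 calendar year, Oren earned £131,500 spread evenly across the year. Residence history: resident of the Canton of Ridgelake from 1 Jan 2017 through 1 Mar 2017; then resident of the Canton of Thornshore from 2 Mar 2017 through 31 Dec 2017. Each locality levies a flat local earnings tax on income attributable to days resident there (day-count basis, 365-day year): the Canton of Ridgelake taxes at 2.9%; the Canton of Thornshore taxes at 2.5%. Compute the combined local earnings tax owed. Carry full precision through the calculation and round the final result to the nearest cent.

The Canton of Ridgelake, 1 Jan – 1 Mar 2017: 60 days → £131,500 × 2.9% × 60/365 = £626.8767
The Canton of Thornshore, 2 Mar – 31 Dec 2017: 305 days → £131,500 × 2.5% × 305/365 = £2,747.0890
Total = £3,373.9658

£3,373.97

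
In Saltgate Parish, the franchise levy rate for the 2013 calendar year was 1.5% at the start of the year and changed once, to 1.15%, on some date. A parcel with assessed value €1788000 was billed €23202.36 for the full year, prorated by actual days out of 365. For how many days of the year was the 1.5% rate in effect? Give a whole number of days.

154 days

Let d = days at the first rate; then 365 − d days at the second rate.
€1788000 × [1.5%·d + 1.15%·(365−d)] / 365 = €23202.36
Solving gives d = 154, so the new rate took effect on June 4, 2013.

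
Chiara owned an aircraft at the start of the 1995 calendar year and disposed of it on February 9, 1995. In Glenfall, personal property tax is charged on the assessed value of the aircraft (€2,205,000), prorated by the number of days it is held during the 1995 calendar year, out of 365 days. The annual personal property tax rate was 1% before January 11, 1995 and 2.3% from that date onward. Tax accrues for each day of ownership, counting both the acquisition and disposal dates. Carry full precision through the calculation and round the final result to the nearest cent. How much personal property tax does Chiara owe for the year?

€4,772.47

January 1 – January 10, 1995: 10 days at 1% → €2,205,000 × 1% × 10/365 = €604.1096
January 11 – February 9, 1995: 30 days at 2.3% → €2,205,000 × 2.3% × 30/365 = €4,168.3562
Total = €4,772.4658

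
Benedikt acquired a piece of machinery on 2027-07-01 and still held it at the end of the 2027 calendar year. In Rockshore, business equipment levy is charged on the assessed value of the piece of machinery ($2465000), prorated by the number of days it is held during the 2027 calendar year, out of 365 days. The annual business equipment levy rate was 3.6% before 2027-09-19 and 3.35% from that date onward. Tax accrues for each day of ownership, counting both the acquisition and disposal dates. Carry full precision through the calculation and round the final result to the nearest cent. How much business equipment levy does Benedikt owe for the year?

$42978.79

2027-07-01 to 2027-09-18: 80 days at 3.6% → $2465000 × 3.6% × 80/365 = $19449.8630
2027-09-19 to 2027-12-31: 104 days at 3.35% → $2465000 × 3.35% × 104/365 = $23528.9315
Total = $42978.7945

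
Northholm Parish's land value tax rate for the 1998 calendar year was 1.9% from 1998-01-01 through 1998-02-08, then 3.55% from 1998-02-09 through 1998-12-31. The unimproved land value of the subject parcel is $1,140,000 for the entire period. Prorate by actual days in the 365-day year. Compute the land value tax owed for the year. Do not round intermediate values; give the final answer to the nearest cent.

1998-01-01 to 1998-02-08: 39 days at 1.9% → $1,140,000 × 1.9% × 39/365 = $2,314.3562
1998-02-09 to 1998-12-31: 326 days at 3.55% → $1,140,000 × 3.55% × 326/365 = $36,145.8082
Total = $38,460.1644

$38,460.16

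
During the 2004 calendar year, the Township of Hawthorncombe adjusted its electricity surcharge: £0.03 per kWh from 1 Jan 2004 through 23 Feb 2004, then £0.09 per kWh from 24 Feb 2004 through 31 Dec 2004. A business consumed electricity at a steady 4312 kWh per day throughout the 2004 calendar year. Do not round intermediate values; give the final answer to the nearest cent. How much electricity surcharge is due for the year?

1 Jan – 23 Feb 2004: 54 days × 4312 kWh/day = 232,848 kWh at £0.03/kWh → £6,985.44
24 Feb – 31 Dec 2004: 312 days × 4312 kWh/day = 1,345,344 kWh at £0.09/kWh → £121,080.96

£128,066.40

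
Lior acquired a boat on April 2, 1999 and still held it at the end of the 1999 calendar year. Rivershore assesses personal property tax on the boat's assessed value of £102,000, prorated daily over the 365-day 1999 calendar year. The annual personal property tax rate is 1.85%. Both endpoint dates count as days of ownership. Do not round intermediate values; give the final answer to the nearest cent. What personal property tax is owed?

Days held (April 2 – December 31, 1999): 274 out of 365
Tax = £102,000 × 1.85% × 274/365 = £1,416.5425

£1,416.54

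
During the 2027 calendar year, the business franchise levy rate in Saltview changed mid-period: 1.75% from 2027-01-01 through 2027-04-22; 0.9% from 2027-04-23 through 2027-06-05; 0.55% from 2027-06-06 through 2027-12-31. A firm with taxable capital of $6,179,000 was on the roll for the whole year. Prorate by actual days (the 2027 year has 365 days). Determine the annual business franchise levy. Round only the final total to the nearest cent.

2027-01-01 to 2027-04-22: 112 days at 1.75% → $6,179,000 × 1.75% × 112/365 = $33,180.3836
2027-04-23 to 2027-06-05: 44 days at 0.9% → $6,179,000 × 0.9% × 44/365 = $6,703.7918
2027-06-06 to 2027-12-31: 209 days at 0.55% → $6,179,000 × 0.55% × 209/365 = $19,459.6178
Total = $59,343.7932

$59,343.79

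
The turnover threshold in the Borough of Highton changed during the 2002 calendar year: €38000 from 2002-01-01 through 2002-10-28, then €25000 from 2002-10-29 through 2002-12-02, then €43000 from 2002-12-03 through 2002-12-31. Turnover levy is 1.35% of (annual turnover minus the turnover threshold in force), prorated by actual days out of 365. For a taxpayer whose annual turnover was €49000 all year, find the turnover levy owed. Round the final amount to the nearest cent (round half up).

€159.97

2002-01-01 to 2002-10-28: 301 days, exemption €38000 → (€49000 − €38000) × 1.35% × 301/365 = €122.4616
2002-10-29 to 2002-12-02: 35 days, exemption €25000 → (€49000 − €25000) × 1.35% × 35/365 = €31.0685
2002-12-03 to 2002-12-31: 29 days, exemption €43000 → (€49000 − €43000) × 1.35% × 29/365 = €6.4356
Total = €159.9658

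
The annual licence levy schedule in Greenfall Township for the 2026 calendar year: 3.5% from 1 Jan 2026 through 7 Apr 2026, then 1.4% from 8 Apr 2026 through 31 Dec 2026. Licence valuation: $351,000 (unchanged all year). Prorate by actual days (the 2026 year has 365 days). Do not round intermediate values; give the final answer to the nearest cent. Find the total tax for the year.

$6,872.87

1 Jan – 7 Apr 2026: 97 days at 3.5% → $351,000 × 3.5% × 97/365 = $3,264.7808
8 Apr – 31 Dec 2026: 268 days at 1.4% → $351,000 × 1.4% × 268/365 = $3,608.0877
Total = $6,872.8685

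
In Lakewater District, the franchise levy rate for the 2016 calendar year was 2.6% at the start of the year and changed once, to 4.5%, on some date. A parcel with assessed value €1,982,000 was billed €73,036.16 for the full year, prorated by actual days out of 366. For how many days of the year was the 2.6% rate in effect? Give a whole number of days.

157 days

Let d = days at the first rate; then 366 − d days at the second rate.
€1,982,000 × [2.6%·d + 4.5%·(366−d)] / 366 = €73,036.16
Solving gives d = 157, so the new rate took effect on June 6, 2016.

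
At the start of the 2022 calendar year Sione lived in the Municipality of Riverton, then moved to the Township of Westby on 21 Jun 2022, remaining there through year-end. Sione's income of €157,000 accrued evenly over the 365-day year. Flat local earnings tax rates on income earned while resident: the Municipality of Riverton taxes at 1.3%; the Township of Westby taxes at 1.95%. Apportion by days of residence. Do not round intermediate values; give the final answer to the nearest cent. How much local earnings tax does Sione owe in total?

The Municipality of Riverton, 1 Jan – 20 Jun 2022: 171 days → €157,000 × 1.3% × 171/365 = €956.1945
The Township of Westby, 21 Jun – 31 Dec 2022: 194 days → €157,000 × 1.95% × 194/365 = €1,627.2082
Total = €2,583.4027

€2,583.40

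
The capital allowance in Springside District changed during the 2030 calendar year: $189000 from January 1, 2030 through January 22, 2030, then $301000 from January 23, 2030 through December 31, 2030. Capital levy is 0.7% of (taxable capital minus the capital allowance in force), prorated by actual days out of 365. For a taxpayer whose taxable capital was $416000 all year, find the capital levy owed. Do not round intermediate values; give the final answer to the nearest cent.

January 1 – January 22, 2030: 22 days, exemption $189000 → ($416000 − $189000) × 0.7% × 22/365 = $95.7753
January 23 – December 31, 2030: 343 days, exemption $301000 → ($416000 − $301000) × 0.7% × 343/365 = $756.4795
Total = $852.2548

$852.25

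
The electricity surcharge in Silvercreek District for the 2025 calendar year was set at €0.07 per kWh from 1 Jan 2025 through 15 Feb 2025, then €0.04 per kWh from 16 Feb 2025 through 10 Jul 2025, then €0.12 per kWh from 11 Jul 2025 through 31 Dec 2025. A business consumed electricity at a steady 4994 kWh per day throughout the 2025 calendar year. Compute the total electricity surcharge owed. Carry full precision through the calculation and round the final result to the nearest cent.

€149,320.60

1 Jan – 15 Feb 2025: 46 days × 4994 kWh/day = 229,724 kWh at €0.07/kWh → €16,080.68
16 Feb – 10 Jul 2025: 145 days × 4994 kWh/day = 724,130 kWh at €0.04/kWh → €28,965.20
11 Jul – 31 Dec 2025: 174 days × 4994 kWh/day = 868,956 kWh at €0.12/kWh → €104,274.72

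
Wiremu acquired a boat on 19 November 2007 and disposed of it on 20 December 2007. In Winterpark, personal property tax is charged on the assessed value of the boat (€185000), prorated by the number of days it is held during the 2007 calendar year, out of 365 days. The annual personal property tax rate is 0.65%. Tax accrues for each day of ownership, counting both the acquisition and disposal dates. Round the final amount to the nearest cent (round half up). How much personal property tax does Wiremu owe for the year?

€105.42

Days held (19 November – 20 December 2007): 32 out of 365
Tax = €185000 × 0.65% × 32/365 = €105.4247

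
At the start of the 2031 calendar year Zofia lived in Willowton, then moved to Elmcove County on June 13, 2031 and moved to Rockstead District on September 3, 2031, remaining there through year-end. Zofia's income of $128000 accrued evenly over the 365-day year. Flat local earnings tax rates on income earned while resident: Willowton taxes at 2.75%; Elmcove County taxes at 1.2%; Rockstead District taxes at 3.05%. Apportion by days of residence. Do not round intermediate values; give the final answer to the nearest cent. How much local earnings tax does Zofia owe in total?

$3200.53

Willowton, January 1 – June 12, 2031: 163 days → $128000 × 2.75% × 163/365 = $1571.9452
Elmcove County, June 13 – September 2, 2031: 82 days → $128000 × 1.2% × 82/365 = $345.0740
Rockstead District, September 3 – December 31, 2031: 120 days → $128000 × 3.05% × 120/365 = $1283.5068
Total = $3200.5260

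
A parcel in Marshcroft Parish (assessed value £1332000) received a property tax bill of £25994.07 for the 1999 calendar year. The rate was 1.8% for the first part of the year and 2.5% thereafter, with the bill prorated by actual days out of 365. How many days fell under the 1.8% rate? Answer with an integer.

286 days

Let d = days at the first rate; then 365 − d days at the second rate.
£1332000 × [1.8%·d + 2.5%·(365−d)] / 365 = £25994.07
Solving gives d = 286, so the new rate took effect on 14 Oct 1999.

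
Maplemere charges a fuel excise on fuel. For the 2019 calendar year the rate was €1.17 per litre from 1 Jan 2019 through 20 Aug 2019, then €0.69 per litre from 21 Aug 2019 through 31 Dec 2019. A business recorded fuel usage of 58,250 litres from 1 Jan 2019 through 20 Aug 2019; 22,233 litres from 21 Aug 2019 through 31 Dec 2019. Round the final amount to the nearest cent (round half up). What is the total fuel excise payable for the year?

€83,493.27

1 Jan – 20 Aug 2019: 58,250 litres at €1.17/litre → €68,152.50
21 Aug – 31 Dec 2019: 22,233 litres at €0.69/litre → €15,340.77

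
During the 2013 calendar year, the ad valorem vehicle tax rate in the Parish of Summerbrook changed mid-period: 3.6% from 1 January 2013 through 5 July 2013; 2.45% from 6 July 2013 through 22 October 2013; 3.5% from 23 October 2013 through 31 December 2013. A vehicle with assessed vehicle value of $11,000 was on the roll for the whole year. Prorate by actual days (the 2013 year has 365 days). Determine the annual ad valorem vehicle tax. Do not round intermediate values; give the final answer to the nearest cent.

$356.11

1 January – 5 July 2013: 186 days at 3.6% → $11,000 × 3.6% × 186/365 = $201.7973
6 July – 22 October 2013: 109 days at 2.45% → $11,000 × 2.45% × 109/365 = $80.4808
23 October – 31 December 2013: 70 days at 3.5% → $11,000 × 3.5% × 70/365 = $73.8356
Total = $356.1137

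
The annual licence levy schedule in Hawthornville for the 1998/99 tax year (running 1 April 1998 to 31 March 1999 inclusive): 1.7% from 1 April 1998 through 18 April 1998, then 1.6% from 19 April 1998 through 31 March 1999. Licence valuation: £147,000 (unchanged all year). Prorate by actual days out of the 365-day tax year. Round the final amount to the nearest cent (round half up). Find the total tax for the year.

1 April – 18 April 1998: 18 days at 1.7% → £147,000 × 1.7% × 18/365 = £123.2384
19 April 1998 – 31 March 1999: 347 days at 1.6% → £147,000 × 1.6% × 347/365 = £2,236.0110
Total = £2,359.2493

£2,359.25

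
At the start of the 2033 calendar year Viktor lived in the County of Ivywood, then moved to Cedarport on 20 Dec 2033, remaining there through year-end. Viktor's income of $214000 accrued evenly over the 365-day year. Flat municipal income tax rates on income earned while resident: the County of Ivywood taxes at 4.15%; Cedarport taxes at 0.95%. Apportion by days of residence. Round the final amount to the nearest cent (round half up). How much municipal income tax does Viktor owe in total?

$8655.86

The County of Ivywood, 1 Jan – 19 Dec 2033: 353 days → $214000 × 4.15% × 353/365 = $8589.0219
Cedarport, 20 Dec – 31 Dec 2033: 12 days → $214000 × 0.95% × 12/365 = $66.8384
Total = $8655.8603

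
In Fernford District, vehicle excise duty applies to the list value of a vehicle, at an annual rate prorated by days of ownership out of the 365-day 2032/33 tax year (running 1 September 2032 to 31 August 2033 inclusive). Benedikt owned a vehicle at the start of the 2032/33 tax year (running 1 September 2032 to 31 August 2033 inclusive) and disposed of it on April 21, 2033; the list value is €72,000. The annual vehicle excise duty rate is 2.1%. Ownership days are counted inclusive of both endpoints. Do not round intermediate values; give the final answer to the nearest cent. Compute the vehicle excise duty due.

Days held (September 1, 2032 – April 21, 2033): 233 out of 365
Tax = €72,000 × 2.1% × 233/365 = €965.1945

€965.19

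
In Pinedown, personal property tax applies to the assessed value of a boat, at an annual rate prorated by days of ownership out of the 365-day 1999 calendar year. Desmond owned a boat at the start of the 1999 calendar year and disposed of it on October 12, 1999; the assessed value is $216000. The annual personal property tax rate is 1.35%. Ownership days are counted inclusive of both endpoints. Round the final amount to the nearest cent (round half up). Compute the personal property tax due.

Days held (January 1 – October 12, 1999): 285 out of 365
Tax = $216000 × 1.35% × 285/365 = $2276.8767

$2276.88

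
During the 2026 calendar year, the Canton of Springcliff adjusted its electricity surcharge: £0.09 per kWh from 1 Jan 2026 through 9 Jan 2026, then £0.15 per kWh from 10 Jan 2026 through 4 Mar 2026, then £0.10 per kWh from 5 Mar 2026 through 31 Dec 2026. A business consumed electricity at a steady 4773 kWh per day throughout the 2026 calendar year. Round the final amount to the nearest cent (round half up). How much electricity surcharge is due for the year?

£186,672.03

1 Jan – 9 Jan 2026: 9 days × 4773 kWh/day = 42,957 kWh at £0.09/kWh → £3,866.13
10 Jan – 4 Mar 2026: 54 days × 4773 kWh/day = 257,742 kWh at £0.15/kWh → £38,661.30
5 Mar – 31 Dec 2026: 302 days × 4773 kWh/day = 1,441,446 kWh at £0.10/kWh → £144,144.60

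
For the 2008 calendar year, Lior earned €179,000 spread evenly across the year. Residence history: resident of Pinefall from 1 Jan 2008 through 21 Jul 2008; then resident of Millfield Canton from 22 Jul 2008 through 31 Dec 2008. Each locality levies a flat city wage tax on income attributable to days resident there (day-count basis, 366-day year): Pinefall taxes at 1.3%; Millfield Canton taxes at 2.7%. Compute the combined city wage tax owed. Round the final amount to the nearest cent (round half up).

€3,443.06

Pinefall, 1 Jan – 21 Jul 2008: 203 days → €179,000 × 1.3% × 203/366 = €1,290.6585
Millfield Canton, 22 Jul – 31 Dec 2008: 163 days → €179,000 × 2.7% × 163/366 = €2,152.4016
Total = €3,443.0601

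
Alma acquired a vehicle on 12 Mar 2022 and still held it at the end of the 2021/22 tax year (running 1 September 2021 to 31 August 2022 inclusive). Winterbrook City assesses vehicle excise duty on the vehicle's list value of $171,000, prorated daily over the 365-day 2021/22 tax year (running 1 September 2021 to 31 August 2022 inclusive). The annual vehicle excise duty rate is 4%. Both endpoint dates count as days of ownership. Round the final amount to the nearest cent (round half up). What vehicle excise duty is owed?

Days held (12 Mar – 31 Aug 2022): 173 out of 365
Tax = $171,000 × 4% × 173/365 = $3,241.9726

$3,241.97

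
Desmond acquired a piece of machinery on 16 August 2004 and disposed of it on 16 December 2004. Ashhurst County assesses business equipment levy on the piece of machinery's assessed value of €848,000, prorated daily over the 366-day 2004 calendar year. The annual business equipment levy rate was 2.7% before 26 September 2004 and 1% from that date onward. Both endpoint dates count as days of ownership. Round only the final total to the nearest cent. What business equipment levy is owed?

16 August – 25 September 2004: 41 days at 2.7% → €848,000 × 2.7% × 41/366 = €2,564.8525
26 September – 16 December 2004: 82 days at 1% → €848,000 × 1% × 82/366 = €1,899.8907
Total = €4,464.7432

€4,464.74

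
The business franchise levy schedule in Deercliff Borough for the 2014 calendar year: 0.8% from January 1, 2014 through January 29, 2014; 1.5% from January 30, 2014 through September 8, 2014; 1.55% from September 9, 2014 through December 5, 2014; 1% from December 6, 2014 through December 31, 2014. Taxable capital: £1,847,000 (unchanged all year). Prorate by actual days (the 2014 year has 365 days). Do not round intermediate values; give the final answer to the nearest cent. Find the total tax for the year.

£26,242.58

January 1 – January 29, 2014: 29 days at 0.8% → £1,847,000 × 0.8% × 29/365 = £1,173.9836
January 30 – September 8, 2014: 222 days at 1.5% → £1,847,000 × 1.5% × 222/365 = £16,850.7123
September 9 – December 5, 2014: 88 days at 1.55% → £1,847,000 × 1.55% × 88/365 = £6,902.2137
December 6 – December 31, 2014: 26 days at 1% → £1,847,000 × 1% × 26/365 = £1,315.6712
Total = £26,242.5808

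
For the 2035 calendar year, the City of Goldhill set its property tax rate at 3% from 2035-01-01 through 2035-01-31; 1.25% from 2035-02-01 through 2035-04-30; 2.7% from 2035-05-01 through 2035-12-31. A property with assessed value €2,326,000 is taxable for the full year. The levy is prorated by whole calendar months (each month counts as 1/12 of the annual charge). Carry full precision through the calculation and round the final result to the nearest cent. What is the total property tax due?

2035-01-01 to 2035-01-31: 1 month at 3% → €2,326,000 × 3% × 1/12 = €5,815.0000
2035-02-01 to 2035-04-30: 3 months at 1.25% → €2,326,000 × 1.25% × 3/12 = €7,268.7500
2035-05-01 to 2035-12-31: 8 months at 2.7% → €2,326,000 × 2.7% × 8/12 = €41,868.0000
Total = €54,951.7500

€54,951.75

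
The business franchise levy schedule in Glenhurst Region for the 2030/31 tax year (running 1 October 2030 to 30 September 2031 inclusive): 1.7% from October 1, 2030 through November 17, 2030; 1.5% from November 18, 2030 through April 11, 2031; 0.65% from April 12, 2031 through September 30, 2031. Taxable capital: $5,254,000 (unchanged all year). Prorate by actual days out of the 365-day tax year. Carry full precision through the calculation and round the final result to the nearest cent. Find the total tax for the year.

$59,147.08

October 1 – November 17, 2030: 48 days at 1.7% → $5,254,000 × 1.7% × 48/365 = $11,745.9288
November 18, 2030 – April 11, 2031: 145 days at 1.5% → $5,254,000 × 1.5% × 145/365 = $31,308.0822
April 12 – September 30, 2031: 172 days at 0.65% → $5,254,000 × 0.65% × 172/365 = $16,093.0740
Total = $59,147.0849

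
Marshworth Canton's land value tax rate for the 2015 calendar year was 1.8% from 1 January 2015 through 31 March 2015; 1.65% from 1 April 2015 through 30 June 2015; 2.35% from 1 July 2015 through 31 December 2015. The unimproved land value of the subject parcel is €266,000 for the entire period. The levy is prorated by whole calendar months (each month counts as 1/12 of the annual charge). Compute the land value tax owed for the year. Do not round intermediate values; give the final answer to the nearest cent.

€5,419.75

1 January – 31 March 2015: 3 months at 1.8% → €266,000 × 1.8% × 3/12 = €1,197.0000
1 April – 30 June 2015: 3 months at 1.65% → €266,000 × 1.65% × 3/12 = €1,097.2500
1 July – 31 December 2015: 6 months at 2.35% → €266,000 × 2.35% × 6/12 = €3,125.5000
Total = €5,419.7500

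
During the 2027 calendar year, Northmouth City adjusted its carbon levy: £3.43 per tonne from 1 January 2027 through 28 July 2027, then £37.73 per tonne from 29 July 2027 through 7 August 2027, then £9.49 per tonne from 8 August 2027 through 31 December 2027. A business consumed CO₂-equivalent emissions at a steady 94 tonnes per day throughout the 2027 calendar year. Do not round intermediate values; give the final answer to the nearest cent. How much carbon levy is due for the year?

£233,092.74

1 January – 28 July 2027: 209 days × 94 tonnes/day = 19,646 tonnes at £3.43/tonne → £67,385.78
29 July – 7 August 2027: 10 days × 94 tonnes/day = 940 tonnes at £37.73/tonne → £35,466.20
8 August – 31 December 2027: 146 days × 94 tonnes/day = 13,724 tonnes at £9.49/tonne → £130,240.76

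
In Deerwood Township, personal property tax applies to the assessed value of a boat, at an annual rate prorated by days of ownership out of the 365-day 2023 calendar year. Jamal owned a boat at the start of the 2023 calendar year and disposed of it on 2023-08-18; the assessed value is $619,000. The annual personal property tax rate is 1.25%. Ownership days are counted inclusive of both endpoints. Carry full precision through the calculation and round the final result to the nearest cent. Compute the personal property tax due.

Days held (2023-01-01 to 2023-08-18): 230 out of 365
Tax = $619,000 × 1.25% × 230/365 = $4,875.6849

$4,875.68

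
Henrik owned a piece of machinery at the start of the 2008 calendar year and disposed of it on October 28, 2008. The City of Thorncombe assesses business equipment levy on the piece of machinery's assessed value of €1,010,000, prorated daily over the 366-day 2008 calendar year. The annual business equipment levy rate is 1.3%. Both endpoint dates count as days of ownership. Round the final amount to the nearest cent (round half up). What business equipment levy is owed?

€10,834.04

Days held (January 1 – October 28, 2008): 302 out of 366
Tax = €1,010,000 × 1.3% × 302/366 = €10,834.0437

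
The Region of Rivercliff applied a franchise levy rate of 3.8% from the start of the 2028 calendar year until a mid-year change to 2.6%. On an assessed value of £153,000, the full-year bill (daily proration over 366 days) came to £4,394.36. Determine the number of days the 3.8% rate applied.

Let d = days at the first rate; then 366 − d days at the second rate.
£153,000 × [3.8%·d + 2.6%·(366−d)] / 366 = £4,394.36
Solving gives d = 83, so the new rate took effect on March 24, 2028.

83 days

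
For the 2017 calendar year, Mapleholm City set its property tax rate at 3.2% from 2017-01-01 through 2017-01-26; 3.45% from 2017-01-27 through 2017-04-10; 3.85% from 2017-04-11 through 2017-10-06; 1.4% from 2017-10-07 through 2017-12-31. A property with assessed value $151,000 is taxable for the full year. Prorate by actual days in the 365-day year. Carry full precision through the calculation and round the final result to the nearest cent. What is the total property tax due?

$4,749.47

2017-01-01 to 2017-01-26: 26 days at 3.2% → $151,000 × 3.2% × 26/365 = $344.1973
2017-01-27 to 2017-04-10: 74 days at 3.45% → $151,000 × 3.45% × 74/365 = $1,056.1726
2017-04-11 to 2017-10-06: 179 days at 3.85% → $151,000 × 3.85% × 179/365 = $2,851.0041
2017-10-07 to 2017-12-31: 86 days at 1.4% → $151,000 × 1.4% × 86/365 = $498.0932
Total = $4,749.4671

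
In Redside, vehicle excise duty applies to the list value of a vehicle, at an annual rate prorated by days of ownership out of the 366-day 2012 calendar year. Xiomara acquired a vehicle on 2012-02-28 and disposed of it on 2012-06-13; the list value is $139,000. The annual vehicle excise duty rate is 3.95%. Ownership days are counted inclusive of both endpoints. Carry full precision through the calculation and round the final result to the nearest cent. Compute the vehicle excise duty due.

Days held (2012-02-28 to 2012-06-13): 107 out of 366
Tax = $139,000 × 3.95% × 107/366 = $1,605.1462

$1,605.15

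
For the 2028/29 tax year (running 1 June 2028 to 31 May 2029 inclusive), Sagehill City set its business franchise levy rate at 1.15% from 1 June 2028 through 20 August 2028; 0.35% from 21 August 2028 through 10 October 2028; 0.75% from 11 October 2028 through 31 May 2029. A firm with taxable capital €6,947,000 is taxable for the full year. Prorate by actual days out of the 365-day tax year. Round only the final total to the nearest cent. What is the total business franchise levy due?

€54,386.45

1 June – 20 August 2028: 81 days at 1.15% → €6,947,000 × 1.15% × 81/365 = €17,729.1247
21 August – 10 October 2028: 51 days at 0.35% → €6,947,000 × 0.35% × 51/365 = €3,397.3685
11 October 2028 – 31 May 2029: 233 days at 0.75% → €6,947,000 × 0.75% × 233/365 = €33,259.9521
Total = €54,386.4452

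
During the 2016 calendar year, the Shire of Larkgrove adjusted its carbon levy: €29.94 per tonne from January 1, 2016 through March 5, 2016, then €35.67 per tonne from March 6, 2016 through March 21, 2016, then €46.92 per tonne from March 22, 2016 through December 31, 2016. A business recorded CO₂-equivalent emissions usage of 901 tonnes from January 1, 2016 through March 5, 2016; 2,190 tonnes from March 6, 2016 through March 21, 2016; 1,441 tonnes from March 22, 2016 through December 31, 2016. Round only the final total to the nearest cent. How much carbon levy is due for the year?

€172,704.96

January 1 – March 5, 2016: 901 tonnes at €29.94/tonne → €26,975.94
March 6 – March 21, 2016: 2,190 tonnes at €35.67/tonne → €78,117.30
March 22 – December 31, 2016: 1,441 tonnes at €46.92/tonne → €67,611.72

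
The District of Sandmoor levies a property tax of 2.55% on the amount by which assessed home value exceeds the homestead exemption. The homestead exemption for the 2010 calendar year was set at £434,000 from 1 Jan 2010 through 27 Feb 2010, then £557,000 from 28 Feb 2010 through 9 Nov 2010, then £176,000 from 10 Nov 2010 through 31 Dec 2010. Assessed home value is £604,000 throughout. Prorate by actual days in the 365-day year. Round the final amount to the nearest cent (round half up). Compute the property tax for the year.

1 Jan – 27 Feb 2010: 58 days, exemption £434,000 → (£604,000 − £434,000) × 2.55% × 58/365 = £688.8493
28 Feb – 9 Nov 2010: 255 days, exemption £557,000 → (£604,000 − £557,000) × 2.55% × 255/365 = £837.3082
10 Nov – 31 Dec 2010: 52 days, exemption £176,000 → (£604,000 − £176,000) × 2.55% × 52/365 = £1,554.8712
Total = £3,081.0288

£3,081.03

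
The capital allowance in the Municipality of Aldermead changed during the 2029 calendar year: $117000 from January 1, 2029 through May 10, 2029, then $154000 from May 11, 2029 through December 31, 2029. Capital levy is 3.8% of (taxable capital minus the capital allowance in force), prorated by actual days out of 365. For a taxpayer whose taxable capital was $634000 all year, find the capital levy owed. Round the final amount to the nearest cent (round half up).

January 1 – May 10, 2029: 130 days, exemption $117000 → ($634000 − $117000) × 3.8% × 130/365 = $6997.2055
May 11 – December 31, 2029: 235 days, exemption $154000 → ($634000 − $154000) × 3.8% × 235/365 = $11743.5616
Total = $18740.7671

$18740.77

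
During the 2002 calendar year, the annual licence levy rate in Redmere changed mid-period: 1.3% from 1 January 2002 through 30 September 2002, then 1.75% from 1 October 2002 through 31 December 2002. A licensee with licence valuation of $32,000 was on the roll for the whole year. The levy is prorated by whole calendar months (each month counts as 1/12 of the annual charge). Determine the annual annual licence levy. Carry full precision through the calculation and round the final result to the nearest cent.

$452.00

1 January – 30 September 2002: 9 months at 1.3% → $32,000 × 1.3% × 9/12 = $312.0000
1 October – 31 December 2002: 3 months at 1.75% → $32,000 × 1.75% × 3/12 = $140.0000
Total = $452.0000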